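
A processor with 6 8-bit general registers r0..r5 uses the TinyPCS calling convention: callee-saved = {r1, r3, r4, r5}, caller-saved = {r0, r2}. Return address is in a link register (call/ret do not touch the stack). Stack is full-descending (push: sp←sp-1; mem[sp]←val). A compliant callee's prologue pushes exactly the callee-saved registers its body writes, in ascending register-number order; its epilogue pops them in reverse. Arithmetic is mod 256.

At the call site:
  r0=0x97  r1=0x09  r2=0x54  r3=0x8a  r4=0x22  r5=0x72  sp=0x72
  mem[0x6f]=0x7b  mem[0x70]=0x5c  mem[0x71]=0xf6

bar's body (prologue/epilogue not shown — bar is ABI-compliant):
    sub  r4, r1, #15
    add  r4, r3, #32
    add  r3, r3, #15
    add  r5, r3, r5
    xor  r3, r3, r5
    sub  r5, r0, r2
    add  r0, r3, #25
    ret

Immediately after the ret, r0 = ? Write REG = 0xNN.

REG = 0xab

prologue: push r3 → mem[0x71]=0x8a, sp=0x71
prologue: push r4 → mem[0x70]=0x22, sp=0x70
prologue: push r5 → mem[0x6f]=0x72, sp=0x6f
body[0] sub  r4, r1, #15 → r4=0xfa
body[1] add  r4, r3, #32 → r4=0xaa
body[2] add  r3, r3, #15 → r3=0x99
body[3] add  r5, r3, r5 → r5=0x0b
body[4] xor  r3, r3, r5 → r3=0x92
body[5] sub  r5, r0, r2 → r5=0x43
body[6] add  r0, r3, #25 → r0=0xab
epilogue: pop r5=0x72, sp=0x70
epilogue: pop r4=0x22, sp=0x71
epilogue: pop r3=0x8a, sp=0x72
r0 is caller-saved → body value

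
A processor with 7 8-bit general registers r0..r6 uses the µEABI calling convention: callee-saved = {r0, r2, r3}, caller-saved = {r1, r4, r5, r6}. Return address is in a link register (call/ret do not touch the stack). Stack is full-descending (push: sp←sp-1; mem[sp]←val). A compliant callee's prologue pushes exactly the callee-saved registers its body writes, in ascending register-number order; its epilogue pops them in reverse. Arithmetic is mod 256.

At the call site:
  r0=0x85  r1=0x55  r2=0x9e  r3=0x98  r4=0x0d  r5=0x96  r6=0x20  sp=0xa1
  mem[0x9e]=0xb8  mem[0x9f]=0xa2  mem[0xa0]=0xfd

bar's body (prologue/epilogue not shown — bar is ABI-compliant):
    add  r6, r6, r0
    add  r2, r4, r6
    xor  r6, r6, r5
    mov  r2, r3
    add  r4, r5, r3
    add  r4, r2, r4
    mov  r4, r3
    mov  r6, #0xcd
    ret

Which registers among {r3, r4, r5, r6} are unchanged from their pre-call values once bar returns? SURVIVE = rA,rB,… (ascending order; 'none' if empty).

prologue: push r2 → mem[0xa0]=0x9e, sp=0xa0
body[0] add  r6, r6, r0 → r6=0xa5
body[1] add  r2, r4, r6 → r2=0xb2
body[2] xor  r6, r6, r5 → r6=0x33
body[3] mov  r2, r3 → r2=0x98
body[4] add  r4, r5, r3 → r4=0x2e
body[5] add  r4, r2, r4 → r4=0xc6
body[6] mov  r4, r3 → r4=0x98
body[7] mov  r6, #0xcd → r6=0xcd
epilogue: pop r2=0x9e, sp=0xa1
r3: callee-saved, written=False
r4: caller-saved, written=True
r5: caller-saved, written=False
r6: caller-saved, written=True

SURVIVE = r3,r5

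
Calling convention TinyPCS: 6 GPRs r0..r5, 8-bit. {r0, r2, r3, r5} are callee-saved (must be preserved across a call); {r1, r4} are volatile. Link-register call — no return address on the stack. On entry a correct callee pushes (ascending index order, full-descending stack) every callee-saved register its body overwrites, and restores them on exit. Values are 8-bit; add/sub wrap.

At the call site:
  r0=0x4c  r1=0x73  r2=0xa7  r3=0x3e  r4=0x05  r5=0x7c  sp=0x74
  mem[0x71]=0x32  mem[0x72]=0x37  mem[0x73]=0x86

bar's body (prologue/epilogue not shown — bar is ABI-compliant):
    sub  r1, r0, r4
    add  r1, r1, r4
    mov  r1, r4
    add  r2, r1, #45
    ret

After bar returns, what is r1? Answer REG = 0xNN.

prologue: push r2 -> mem[0x73]=0xa7, sp=0x73
body[0] sub  r1, r0, r4 -> r1=0x47
body[1] add  r1, r1, r4 -> r1=0x4c
body[2] mov  r1, r4 -> r1=0x05
body[3] add  r2, r1, #45 -> r2=0x32
epilogue: pop r2=0xa7, sp=0x74
r1 is caller-saved -> body value

REG = 0x05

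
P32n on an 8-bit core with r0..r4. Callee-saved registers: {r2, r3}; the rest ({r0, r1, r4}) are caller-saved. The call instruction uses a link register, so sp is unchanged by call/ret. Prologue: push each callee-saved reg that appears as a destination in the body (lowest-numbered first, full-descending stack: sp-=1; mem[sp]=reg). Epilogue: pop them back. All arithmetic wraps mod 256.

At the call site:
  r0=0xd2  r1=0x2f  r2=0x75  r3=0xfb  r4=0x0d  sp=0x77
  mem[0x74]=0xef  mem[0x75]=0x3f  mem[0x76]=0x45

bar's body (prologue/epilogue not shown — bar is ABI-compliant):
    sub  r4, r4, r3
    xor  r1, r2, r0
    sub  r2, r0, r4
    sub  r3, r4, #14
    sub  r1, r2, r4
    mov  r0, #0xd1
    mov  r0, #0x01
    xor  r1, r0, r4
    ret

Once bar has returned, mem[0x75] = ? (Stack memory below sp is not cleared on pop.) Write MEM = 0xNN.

MEM = 0xfb

prologue: push r2 → mem[0x76]=0x75, sp=0x76
prologue: push r3 → mem[0x75]=0xfb, sp=0x75
body[0] sub  r4, r4, r3 → r4=0x12
body[1] xor  r1, r2, r0 → r1=0xa7
body[2] sub  r2, r0, r4 → r2=0xc0
body[3] sub  r3, r4, #14 → r3=0x04
body[4] sub  r1, r2, r4 → r1=0xae
body[5] mov  r0, #0xd1 → r0=0xd1
body[6] mov  r0, #0x01 → r0=0x01
body[7] xor  r1, r0, r4 → r1=0x13
epilogue: pop r3=0xfb, sp=0x76
epilogue: pop r2=0x75, sp=0x77
prologue pushed ['r2', 'r3'] at ['0x76', '0x75']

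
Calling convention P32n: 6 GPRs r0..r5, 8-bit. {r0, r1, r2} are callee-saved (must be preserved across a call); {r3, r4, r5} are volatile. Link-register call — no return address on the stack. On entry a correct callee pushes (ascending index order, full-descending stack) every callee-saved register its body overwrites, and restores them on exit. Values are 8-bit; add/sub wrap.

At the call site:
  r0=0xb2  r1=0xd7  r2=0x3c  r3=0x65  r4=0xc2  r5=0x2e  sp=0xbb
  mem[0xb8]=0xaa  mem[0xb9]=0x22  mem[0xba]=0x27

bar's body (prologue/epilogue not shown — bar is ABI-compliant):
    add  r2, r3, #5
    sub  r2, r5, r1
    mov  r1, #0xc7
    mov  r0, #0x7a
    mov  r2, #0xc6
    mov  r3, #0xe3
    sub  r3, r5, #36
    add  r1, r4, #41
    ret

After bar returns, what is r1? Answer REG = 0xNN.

REG = 0xd7

prologue: push r0 → mem[0xba]=0xb2, sp=0xba
prologue: push r1 → mem[0xb9]=0xd7, sp=0xb9
prologue: push r2 → mem[0xb8]=0x3c, sp=0xb8
body[0] add  r2, r3, #5 → r2=0x6a
body[1] sub  r2, r5, r1 → r2=0x57
body[2] mov  r1, #0xc7 → r1=0xc7
body[3] mov  r0, #0x7a → r0=0x7a
body[4] mov  r2, #0xc6 → r2=0xc6
body[5] mov  r3, #0xe3 → r3=0xe3
body[6] sub  r3, r5, #36 → r3=0x0a
body[7] add  r1, r4, #41 → r1=0xeb
epilogue: pop r2=0x3c, sp=0xb9
epilogue: pop r1=0xd7, sp=0xba
epilogue: pop r0=0xb2, sp=0xbb
r1 is callee-saved → restored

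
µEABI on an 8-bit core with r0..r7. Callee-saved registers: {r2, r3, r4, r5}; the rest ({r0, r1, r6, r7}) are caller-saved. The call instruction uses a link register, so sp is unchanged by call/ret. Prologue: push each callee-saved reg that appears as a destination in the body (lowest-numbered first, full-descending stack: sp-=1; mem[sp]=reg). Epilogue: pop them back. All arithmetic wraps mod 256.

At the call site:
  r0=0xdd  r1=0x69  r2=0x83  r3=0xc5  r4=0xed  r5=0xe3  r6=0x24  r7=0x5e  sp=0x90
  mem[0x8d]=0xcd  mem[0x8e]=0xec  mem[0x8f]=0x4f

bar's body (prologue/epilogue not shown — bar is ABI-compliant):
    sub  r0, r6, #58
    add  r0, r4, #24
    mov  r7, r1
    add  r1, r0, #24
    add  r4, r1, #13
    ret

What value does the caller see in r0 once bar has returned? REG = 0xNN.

REG = 0x05

prologue: push r4 → mem[0x8f]=0xed, sp=0x8f
body[0] sub  r0, r6, #58 → r0=0xea
body[1] add  r0, r4, #24 → r0=0x05
body[2] mov  r7, r1 → r7=0x69
body[3] add  r1, r0, #24 → r1=0x1d
body[4] add  r4, r1, #13 → r4=0x2a
epilogue: pop r4=0xed, sp=0x90
r0 is caller-saved → body value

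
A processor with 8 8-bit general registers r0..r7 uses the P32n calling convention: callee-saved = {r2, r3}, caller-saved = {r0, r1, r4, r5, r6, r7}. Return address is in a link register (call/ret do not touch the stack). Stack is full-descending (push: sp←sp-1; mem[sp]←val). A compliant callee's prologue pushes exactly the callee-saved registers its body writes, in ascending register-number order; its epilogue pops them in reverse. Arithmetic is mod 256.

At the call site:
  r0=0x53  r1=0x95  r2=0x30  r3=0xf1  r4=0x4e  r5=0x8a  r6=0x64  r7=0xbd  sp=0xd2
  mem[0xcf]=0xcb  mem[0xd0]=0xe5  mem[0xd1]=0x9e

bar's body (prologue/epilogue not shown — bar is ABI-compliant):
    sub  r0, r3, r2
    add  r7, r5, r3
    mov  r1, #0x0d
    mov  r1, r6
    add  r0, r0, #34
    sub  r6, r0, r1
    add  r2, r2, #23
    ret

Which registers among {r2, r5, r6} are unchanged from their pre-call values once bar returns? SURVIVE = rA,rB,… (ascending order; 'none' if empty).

prologue: push r2 -> mem[0xd1]=0x30, sp=0xd1
body[0] sub  r0, r3, r2 -> r0=0xc1
body[1] add  r7, r5, r3 -> r7=0x7b
body[2] mov  r1, #0x0d -> r1=0x0d
body[3] mov  r1, r6 -> r1=0x64
body[4] add  r0, r0, #34 -> r0=0xe3
body[5] sub  r6, r0, r1 -> r6=0x7f
body[6] add  r2, r2, #23 -> r2=0x47
epilogue: pop r2=0x30, sp=0xd2
r2: callee-saved, written=True
r5: caller-saved, written=False
r6: caller-saved, written=True

SURVIVE = r2,r5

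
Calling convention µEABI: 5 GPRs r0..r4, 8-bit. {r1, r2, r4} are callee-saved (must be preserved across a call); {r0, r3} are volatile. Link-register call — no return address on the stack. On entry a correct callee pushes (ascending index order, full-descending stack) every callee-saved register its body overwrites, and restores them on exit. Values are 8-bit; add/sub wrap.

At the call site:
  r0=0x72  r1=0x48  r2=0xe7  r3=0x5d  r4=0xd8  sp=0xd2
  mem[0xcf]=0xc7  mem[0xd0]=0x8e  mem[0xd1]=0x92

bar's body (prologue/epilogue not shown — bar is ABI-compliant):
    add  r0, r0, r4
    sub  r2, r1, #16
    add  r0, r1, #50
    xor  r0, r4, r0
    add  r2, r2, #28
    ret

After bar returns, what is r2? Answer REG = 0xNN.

REG = 0xe7

prologue: push r2 → mem[0xd1]=0xe7, sp=0xd1
body[0] add  r0, r0, r4 → r0=0x4a
body[1] sub  r2, r1, #16 → r2=0x38
body[2] add  r0, r1, #50 → r0=0x7a
body[3] xor  r0, r4, r0 → r0=0xa2
body[4] add  r2, r2, #28 → r2=0x54
epilogue: pop r2=0xe7, sp=0xd2
r2 is callee-saved → restored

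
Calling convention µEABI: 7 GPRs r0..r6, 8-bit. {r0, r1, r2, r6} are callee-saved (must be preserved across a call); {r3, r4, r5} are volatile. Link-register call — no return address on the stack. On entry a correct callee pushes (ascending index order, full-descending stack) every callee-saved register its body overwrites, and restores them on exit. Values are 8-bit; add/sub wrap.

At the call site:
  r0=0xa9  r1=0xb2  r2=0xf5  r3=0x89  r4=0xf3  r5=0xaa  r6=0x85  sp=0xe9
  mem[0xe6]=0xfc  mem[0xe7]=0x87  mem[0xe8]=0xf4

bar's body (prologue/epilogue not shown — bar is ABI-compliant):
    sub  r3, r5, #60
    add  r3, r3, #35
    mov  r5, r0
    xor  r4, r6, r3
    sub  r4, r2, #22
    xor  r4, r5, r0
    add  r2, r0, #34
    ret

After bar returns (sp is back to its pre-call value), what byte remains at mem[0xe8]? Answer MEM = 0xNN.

prologue: push r2 → mem[0xe8]=0xf5, sp=0xe8
body[0] sub  r3, r5, #60 → r3=0x6e
body[1] add  r3, r3, #35 → r3=0x91
body[2] mov  r5, r0 → r5=0xa9
body[3] xor  r4, r6, r3 → r4=0x14
body[4] sub  r4, r2, #22 → r4=0xdf
body[5] xor  r4, r5, r0 → r4=0x00
body[6] add  r2, r0, #34 → r2=0xcb
epilogue: pop r2=0xf5, sp=0xe9
prologue pushed ['r2'] at ['0xe8']

MEM = 0xf5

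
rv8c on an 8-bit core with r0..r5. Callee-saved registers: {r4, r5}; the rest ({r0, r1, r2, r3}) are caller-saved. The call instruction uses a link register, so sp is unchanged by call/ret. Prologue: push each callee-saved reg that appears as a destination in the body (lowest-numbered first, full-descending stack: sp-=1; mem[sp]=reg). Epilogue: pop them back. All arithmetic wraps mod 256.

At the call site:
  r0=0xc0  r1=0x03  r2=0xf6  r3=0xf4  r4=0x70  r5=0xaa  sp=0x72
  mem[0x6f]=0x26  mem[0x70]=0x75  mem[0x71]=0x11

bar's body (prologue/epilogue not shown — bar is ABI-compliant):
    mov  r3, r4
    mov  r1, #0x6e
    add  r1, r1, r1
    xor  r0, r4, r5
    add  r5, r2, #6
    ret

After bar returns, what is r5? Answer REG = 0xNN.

prologue: push r5 → mem[0x71]=0xaa, sp=0x71
body[0] mov  r3, r4 → r3=0x70
body[1] mov  r1, #0x6e → r1=0x6e
body[2] add  r1, r1, r1 → r1=0xdc
body[3] xor  r0, r4, r5 → r0=0xda
body[4] add  r5, r2, #6 → r5=0xfc
epilogue: pop r5=0xaa, sp=0x72
r5 is callee-saved → restored

REG = 0xaa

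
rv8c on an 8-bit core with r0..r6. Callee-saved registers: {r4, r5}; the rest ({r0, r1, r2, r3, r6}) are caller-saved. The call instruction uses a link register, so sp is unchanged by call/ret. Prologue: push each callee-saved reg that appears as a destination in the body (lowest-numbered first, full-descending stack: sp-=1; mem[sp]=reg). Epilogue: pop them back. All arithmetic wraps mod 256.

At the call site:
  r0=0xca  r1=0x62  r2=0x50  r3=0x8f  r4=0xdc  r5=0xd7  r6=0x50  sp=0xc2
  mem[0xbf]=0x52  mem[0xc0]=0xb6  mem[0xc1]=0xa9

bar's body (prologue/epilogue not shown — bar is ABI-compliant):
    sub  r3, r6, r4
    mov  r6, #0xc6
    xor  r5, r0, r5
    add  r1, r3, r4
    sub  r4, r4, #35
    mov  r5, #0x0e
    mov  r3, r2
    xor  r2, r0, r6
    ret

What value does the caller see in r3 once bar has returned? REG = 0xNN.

prologue: push r4 -> mem[0xc1]=0xdc, sp=0xc1
prologue: push r5 -> mem[0xc0]=0xd7, sp=0xc0
body[0] sub  r3, r6, r4 -> r3=0x74
body[1] mov  r6, #0xc6 -> r6=0xc6
body[2] xor  r5, r0, r5 -> r5=0x1d
body[3] add  r1, r3, r4 -> r1=0x50
body[4] sub  r4, r4, #35 -> r4=0xb9
body[5] mov  r5, #0x0e -> r5=0x0e
body[6] mov  r3, r2 -> r3=0x50
body[7] xor  r2, r0, r6 -> r2=0x0c
epilogue: pop r5=0xd7, sp=0xc1
epilogue: pop r4=0xdc, sp=0xc2
r3 is caller-saved -> body value

REG = 0x50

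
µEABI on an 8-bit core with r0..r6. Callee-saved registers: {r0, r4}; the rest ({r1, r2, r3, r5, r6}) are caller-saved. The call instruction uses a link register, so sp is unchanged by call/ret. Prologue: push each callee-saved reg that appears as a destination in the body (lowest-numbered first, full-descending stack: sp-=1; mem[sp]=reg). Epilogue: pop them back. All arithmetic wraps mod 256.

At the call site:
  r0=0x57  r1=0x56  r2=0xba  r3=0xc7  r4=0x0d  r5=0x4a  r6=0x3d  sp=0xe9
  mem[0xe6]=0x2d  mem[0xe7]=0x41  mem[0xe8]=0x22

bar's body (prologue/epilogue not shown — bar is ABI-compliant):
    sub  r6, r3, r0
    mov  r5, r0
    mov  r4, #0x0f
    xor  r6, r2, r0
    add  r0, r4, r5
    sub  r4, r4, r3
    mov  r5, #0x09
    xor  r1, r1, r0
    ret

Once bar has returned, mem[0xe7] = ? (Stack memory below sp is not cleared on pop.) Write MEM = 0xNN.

prologue: push r0 → mem[0xe8]=0x57, sp=0xe8
prologue: push r4 → mem[0xe7]=0x0d, sp=0xe7
body[0] sub  r6, r3, r0 → r6=0x70
body[1] mov  r5, r0 → r5=0x57
body[2] mov  r4, #0x0f → r4=0x0f
body[3] xor  r6, r2, r0 → r6=0xed
body[4] add  r0, r4, r5 → r0=0x66
body[5] sub  r4, r4, r3 → r4=0x48
body[6] mov  r5, #0x09 → r5=0x09
body[7] xor  r1, r1, r0 → r1=0x30
epilogue: pop r4=0x0d, sp=0xe8
epilogue: pop r0=0x57, sp=0xe9
prologue pushed ['r0', 'r4'] at ['0xe8', '0xe7']

MEM = 0x0d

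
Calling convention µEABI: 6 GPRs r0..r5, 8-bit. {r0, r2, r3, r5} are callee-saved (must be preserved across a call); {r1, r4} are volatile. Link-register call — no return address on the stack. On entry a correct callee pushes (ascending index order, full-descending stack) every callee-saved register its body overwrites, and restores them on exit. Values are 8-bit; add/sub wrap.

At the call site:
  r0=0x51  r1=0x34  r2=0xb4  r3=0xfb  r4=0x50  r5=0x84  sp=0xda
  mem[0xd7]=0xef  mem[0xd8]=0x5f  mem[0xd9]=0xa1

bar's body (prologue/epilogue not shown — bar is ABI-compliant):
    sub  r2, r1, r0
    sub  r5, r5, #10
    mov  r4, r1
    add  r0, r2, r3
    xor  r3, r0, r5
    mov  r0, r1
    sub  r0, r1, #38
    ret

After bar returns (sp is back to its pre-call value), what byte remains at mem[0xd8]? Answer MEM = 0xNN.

MEM = 0xb4

prologue: push r0 → mem[0xd9]=0x51, sp=0xd9
prologue: push r2 → mem[0xd8]=0xb4, sp=0xd8
prologue: push r3 → mem[0xd7]=0xfb, sp=0xd7
prologue: push r5 → mem[0xd6]=0x84, sp=0xd6
body[0] sub  r2, r1, r0 → r2=0xe3
body[1] sub  r5, r5, #10 → r5=0x7a
body[2] mov  r4, r1 → r4=0x34
body[3] add  r0, r2, r3 → r0=0xde
body[4] xor  r3, r0, r5 → r3=0xa4
body[5] mov  r0, r1 → r0=0x34
body[6] sub  r0, r1, #38 → r0=0x0e
epilogue: pop r5=0x84, sp=0xd7
epilogue: pop r3=0xfb, sp=0xd8
epilogue: pop r2=0xb4, sp=0xd9
epilogue: pop r0=0x51, sp=0xda
prologue pushed ['r0', 'r2', 'r3', 'r5'] at ['0xd9', '0xd8', '0xd7', '0xd6']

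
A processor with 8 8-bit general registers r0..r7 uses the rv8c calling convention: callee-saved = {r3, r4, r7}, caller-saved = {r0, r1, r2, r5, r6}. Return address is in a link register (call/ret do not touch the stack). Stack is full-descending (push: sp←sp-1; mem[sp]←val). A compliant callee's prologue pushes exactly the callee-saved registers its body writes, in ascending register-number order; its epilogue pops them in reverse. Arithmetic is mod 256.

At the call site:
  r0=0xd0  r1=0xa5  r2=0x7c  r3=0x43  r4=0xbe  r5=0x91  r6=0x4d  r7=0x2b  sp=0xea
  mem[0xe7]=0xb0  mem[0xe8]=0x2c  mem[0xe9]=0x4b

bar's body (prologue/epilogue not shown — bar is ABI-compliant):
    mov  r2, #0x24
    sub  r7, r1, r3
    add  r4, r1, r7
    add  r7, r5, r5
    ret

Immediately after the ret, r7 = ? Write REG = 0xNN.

prologue: push r4 -> mem[0xe9]=0xbe, sp=0xe9
prologue: push r7 -> mem[0xe8]=0x2b, sp=0xe8
body[0] mov  r2, #0x24 -> r2=0x24
body[1] sub  r7, r1, r3 -> r7=0x62
body[2] add  r4, r1, r7 -> r4=0x07
body[3] add  r7, r5, r5 -> r7=0x22
epilogue: pop r7=0x2b, sp=0xe9
epilogue: pop r4=0xbe, sp=0xea
r7 is callee-saved -> restored

REG = 0x2b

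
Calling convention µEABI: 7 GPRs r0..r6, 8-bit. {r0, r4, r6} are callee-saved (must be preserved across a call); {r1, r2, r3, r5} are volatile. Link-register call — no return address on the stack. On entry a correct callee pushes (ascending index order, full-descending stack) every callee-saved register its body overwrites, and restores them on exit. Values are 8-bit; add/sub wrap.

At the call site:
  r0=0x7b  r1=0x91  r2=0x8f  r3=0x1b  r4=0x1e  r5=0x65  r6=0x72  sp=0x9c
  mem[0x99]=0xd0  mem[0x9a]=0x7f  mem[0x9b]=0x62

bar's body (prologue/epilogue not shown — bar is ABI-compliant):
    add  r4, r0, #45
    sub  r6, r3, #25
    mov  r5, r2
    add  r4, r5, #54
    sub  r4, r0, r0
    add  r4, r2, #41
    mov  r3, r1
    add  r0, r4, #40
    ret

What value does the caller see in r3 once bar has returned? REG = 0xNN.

prologue: push r0 → mem[0x9b]=0x7b, sp=0x9b
prologue: push r4 → mem[0x9a]=0x1e, sp=0x9a
prologue: push r6 → mem[0x99]=0x72, sp=0x99
body[0] add  r4, r0, #45 → r4=0xa8
body[1] sub  r6, r3, #25 → r6=0x02
body[2] mov  r5, r2 → r5=0x8f
body[3] add  r4, r5, #54 → r4=0xc5
body[4] sub  r4, r0, r0 → r4=0x00
body[5] add  r4, r2, #41 → r4=0xb8
body[6] mov  r3, r1 → r3=0x91
body[7] add  r0, r4, #40 → r0=0xe0
epilogue: pop r6=0x72, sp=0x9a
epilogue: pop r4=0x1e, sp=0x9b
epilogue: pop r0=0x7b, sp=0x9c
r3 is caller-saved → body value

REG = 0x91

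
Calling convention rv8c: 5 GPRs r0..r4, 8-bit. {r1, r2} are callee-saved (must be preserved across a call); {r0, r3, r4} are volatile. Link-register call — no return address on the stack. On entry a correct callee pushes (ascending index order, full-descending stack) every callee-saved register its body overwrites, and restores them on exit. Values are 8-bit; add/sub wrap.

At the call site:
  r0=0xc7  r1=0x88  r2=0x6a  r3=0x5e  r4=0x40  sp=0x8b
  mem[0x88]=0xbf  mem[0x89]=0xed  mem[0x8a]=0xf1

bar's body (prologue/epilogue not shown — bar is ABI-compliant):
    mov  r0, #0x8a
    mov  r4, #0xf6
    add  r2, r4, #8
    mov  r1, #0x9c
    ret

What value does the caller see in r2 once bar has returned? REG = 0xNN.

REG = 0x6a

prologue: push r1 → mem[0x8a]=0x88, sp=0x8a
prologue: push r2 → mem[0x89]=0x6a, sp=0x89
body[0] mov  r0, #0x8a → r0=0x8a
body[1] mov  r4, #0xf6 → r4=0xf6
body[2] add  r2, r4, #8 → r2=0xfe
body[3] mov  r1, #0x9c → r1=0x9c
epilogue: pop r2=0x6a, sp=0x8a
epilogue: pop r1=0x88, sp=0x8b
r2 is callee-saved → restored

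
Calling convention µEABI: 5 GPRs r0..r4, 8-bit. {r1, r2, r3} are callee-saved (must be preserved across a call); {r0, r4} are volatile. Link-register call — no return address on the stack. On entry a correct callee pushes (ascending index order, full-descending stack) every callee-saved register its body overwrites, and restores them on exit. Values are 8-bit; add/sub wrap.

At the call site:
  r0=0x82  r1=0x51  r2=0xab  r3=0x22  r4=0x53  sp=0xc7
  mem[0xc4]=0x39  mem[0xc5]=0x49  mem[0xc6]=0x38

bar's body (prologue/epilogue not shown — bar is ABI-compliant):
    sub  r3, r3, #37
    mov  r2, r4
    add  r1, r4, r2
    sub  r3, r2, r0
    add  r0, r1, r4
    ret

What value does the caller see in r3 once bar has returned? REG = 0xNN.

prologue: push r1 -> mem[0xc6]=0x51, sp=0xc6
prologue: push r2 -> mem[0xc5]=0xab, sp=0xc5
prologue: push r3 -> mem[0xc4]=0x22, sp=0xc4
body[0] sub  r3, r3, #37 -> r3=0xfd
body[1] mov  r2, r4 -> r2=0x53
body[2] add  r1, r4, r2 -> r1=0xa6
body[3] sub  r3, r2, r0 -> r3=0xd1
body[4] add  r0, r1, r4 -> r0=0xf9
epilogue: pop r3=0x22, sp=0xc5
epilogue: pop r2=0xab, sp=0xc6
epilogue: pop r1=0x51, sp=0xc7
r3 is callee-saved -> restored

REG = 0x22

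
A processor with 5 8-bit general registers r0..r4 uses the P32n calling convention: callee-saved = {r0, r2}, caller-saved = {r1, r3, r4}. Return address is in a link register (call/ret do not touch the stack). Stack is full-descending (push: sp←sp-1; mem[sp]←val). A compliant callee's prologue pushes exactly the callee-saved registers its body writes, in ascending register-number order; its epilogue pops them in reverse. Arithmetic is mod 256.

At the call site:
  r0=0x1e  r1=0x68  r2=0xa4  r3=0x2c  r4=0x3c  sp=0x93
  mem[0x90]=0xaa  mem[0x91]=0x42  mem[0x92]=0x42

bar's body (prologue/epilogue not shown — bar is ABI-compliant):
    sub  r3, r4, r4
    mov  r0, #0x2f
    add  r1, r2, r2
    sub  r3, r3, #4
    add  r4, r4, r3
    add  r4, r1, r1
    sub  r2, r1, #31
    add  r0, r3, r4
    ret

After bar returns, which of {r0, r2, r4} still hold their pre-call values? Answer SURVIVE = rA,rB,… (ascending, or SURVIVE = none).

prologue: push r0 → mem[0x92]=0x1e, sp=0x92
prologue: push r2 → mem[0x91]=0xa4, sp=0x91
body[0] sub  r3, r4, r4 → r3=0x00
body[1] mov  r0, #0x2f → r0=0x2f
body[2] add  r1, r2, r2 → r1=0x48
body[3] sub  r3, r3, #4 → r3=0xfc
body[4] add  r4, r4, r3 → r4=0x38
body[5] add  r4, r1, r1 → r4=0x90
body[6] sub  r2, r1, #31 → r2=0x29
body[7] add  r0, r3, r4 → r0=0x8c
epilogue: pop r2=0xa4, sp=0x92
epilogue: pop r0=0x1e, sp=0x93
r0: callee-saved, written=True
r2: callee-saved, written=True
r4: caller-saved, written=True

SURVIVE = r0,r2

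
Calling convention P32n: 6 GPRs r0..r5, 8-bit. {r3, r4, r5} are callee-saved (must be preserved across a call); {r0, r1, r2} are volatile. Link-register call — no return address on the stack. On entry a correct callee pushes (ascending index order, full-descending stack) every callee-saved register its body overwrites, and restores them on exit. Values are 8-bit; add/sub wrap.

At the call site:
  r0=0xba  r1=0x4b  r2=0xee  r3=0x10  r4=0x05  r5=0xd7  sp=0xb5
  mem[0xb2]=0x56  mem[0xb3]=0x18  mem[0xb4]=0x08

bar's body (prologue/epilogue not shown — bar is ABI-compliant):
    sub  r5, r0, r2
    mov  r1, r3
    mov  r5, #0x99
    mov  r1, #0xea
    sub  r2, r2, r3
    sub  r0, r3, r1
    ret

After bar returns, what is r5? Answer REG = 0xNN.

prologue: push r5 → mem[0xb4]=0xd7, sp=0xb4
body[0] sub  r5, r0, r2 → r5=0xcc
body[1] mov  r1, r3 → r1=0x10
body[2] mov  r5, #0x99 → r5=0x99
body[3] mov  r1, #0xea → r1=0xea
body[4] sub  r2, r2, r3 → r2=0xde
body[5] sub  r0, r3, r1 → r0=0x26
epilogue: pop r5=0xd7, sp=0xb5
r5 is callee-saved → restored

REG = 0xd7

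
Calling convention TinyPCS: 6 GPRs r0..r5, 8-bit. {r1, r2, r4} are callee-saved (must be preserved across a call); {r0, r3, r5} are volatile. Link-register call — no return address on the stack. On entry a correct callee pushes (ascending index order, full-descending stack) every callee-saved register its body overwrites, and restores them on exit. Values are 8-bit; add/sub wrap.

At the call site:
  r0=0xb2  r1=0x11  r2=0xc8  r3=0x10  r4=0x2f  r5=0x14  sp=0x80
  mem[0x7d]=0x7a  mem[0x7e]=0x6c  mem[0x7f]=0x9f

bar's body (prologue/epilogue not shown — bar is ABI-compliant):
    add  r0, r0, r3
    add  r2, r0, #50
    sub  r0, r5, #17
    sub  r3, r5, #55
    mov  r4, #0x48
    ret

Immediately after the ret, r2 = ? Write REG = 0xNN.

prologue: push r2 → mem[0x7f]=0xc8, sp=0x7f
prologue: push r4 → mem[0x7e]=0x2f, sp=0x7e
body[0] add  r0, r0, r3 → r0=0xc2
body[1] add  r2, r0, #50 → r2=0xf4
body[2] sub  r0, r5, #17 → r0=0x03
body[3] sub  r3, r5, #55 → r3=0xdd
body[4] mov  r4, #0x48 → r4=0x48
epilogue: pop r4=0x2f, sp=0x7f
epilogue: pop r2=0xc8, sp=0x80
r2 is callee-saved → restored

REG = 0xc8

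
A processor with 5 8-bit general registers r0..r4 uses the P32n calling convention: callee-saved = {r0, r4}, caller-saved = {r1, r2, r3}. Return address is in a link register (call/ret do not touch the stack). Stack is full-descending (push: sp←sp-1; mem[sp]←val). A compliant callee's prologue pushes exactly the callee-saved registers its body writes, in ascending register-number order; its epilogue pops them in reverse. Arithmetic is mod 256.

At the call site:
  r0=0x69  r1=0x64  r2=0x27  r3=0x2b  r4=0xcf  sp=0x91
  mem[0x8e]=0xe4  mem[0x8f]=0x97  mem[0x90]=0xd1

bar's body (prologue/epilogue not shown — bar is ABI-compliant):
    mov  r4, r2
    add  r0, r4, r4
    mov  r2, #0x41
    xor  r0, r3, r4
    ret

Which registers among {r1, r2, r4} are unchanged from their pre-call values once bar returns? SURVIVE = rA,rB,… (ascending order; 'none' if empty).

prologue: push r0 -> mem[0x90]=0x69, sp=0x90
prologue: push r4 -> mem[0x8f]=0xcf, sp=0x8f
body[0] mov  r4, r2 -> r4=0x27
body[1] add  r0, r4, r4 -> r0=0x4e
body[2] mov  r2, #0x41 -> r2=0x41
body[3] xor  r0, r3, r4 -> r0=0x0c
epilogue: pop r4=0xcf, sp=0x90
epilogue: pop r0=0x69, sp=0x91
r1: caller-saved, written=False
r2: caller-saved, written=True
r4: callee-saved, written=True

SURVIVE = r1,r4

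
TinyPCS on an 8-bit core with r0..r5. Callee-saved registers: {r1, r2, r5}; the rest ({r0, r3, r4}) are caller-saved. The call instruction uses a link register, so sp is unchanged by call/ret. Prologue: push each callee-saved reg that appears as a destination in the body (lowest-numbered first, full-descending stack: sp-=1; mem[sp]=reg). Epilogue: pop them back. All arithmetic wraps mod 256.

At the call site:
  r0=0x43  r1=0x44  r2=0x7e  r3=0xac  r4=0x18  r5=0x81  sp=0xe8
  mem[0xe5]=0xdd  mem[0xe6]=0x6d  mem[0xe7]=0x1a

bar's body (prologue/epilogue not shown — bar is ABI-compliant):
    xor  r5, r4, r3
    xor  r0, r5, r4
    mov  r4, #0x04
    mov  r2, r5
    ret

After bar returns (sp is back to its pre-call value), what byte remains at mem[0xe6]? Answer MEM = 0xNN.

prologue: push r2 -> mem[0xe7]=0x7e, sp=0xe7
prologue: push r5 -> mem[0xe6]=0x81, sp=0xe6
body[0] xor  r5, r4, r3 -> r5=0xb4
body[1] xor  r0, r5, r4 -> r0=0xac
body[2] mov  r4, #0x04 -> r4=0x04
body[3] mov  r2, r5 -> r2=0xb4
epilogue: pop r5=0x81, sp=0xe7
epilogue: pop r2=0x7e, sp=0xe8
prologue pushed ['r2', 'r5'] at ['0xe7', '0xe6']

MEM = 0x81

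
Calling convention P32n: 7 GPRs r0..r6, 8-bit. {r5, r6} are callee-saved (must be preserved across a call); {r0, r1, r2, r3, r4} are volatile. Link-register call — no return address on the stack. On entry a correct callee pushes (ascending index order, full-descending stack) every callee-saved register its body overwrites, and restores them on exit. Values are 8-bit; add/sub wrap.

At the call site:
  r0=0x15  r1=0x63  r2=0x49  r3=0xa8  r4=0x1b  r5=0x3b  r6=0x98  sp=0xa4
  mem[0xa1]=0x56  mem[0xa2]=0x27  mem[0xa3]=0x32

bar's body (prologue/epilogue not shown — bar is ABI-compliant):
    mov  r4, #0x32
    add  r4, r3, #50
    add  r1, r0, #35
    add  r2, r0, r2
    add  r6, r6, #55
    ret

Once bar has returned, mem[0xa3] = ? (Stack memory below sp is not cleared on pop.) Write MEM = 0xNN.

prologue: push r6 → mem[0xa3]=0x98, sp=0xa3
body[0] mov  r4, #0x32 → r4=0x32
body[1] add  r4, r3, #50 → r4=0xda
body[2] add  r1, r0, #35 → r1=0x38
body[3] add  r2, r0, r2 → r2=0x5e
body[4] add  r6, r6, #55 → r6=0xcf
epilogue: pop r6=0x98, sp=0xa4
prologue pushed ['r6'] at ['0xa3']

MEM = 0x98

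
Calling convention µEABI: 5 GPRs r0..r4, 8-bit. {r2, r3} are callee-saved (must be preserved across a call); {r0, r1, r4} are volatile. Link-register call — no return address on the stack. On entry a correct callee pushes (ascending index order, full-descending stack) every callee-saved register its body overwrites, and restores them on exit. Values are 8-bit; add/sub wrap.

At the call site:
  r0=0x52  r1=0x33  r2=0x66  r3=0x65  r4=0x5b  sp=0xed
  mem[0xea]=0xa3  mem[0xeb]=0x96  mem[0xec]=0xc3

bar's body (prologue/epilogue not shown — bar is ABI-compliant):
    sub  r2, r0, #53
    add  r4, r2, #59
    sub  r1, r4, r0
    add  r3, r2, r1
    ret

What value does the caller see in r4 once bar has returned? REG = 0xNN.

prologue: push r2 → mem[0xec]=0x66, sp=0xec
prologue: push r3 → mem[0xeb]=0x65, sp=0xeb
body[0] sub  r2, r0, #53 → r2=0x1d
body[1] add  r4, r2, #59 → r4=0x58
body[2] sub  r1, r4, r0 → r1=0x06
body[3] add  r3, r2, r1 → r3=0x23
epilogue: pop r3=0x65, sp=0xec
epilogue: pop r2=0x66, sp=0xed
r4 is caller-saved → body value

REG = 0x58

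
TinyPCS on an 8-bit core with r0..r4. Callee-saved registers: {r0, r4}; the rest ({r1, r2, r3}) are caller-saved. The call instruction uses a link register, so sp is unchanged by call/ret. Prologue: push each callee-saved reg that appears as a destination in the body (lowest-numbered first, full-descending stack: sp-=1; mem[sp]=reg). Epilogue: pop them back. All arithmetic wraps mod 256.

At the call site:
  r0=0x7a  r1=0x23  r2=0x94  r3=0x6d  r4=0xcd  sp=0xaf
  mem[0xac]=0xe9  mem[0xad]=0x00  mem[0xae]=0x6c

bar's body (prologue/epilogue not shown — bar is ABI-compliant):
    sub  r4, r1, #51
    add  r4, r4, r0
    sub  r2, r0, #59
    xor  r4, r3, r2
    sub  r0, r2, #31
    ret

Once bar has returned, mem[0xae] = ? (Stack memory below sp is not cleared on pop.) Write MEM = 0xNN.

MEM = 0x7a

prologue: push r0 -> mem[0xae]=0x7a, sp=0xae
prologue: push r4 -> mem[0xad]=0xcd, sp=0xad
body[0] sub  r4, r1, #51 -> r4=0xf0
body[1] add  r4, r4, r0 -> r4=0x6a
body[2] sub  r2, r0, #59 -> r2=0x3f
body[3] xor  r4, r3, r2 -> r4=0x52
body[4] sub  r0, r2, #31 -> r0=0x20
epilogue: pop r4=0xcd, sp=0xae
epilogue: pop r0=0x7a, sp=0xaf
prologue pushed ['r0', 'r4'] at ['0xae', '0xad']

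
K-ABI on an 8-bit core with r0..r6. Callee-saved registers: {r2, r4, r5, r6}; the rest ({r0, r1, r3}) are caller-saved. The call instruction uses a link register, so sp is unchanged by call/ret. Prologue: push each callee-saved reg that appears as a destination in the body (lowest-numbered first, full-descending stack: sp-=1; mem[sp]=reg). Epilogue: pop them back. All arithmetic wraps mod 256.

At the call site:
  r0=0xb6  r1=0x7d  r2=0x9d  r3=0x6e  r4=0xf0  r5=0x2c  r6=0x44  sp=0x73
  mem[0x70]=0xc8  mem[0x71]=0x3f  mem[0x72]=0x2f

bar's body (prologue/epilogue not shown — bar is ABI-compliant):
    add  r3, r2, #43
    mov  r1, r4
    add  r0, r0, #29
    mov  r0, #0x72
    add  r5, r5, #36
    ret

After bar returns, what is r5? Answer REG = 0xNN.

prologue: push r5 → mem[0x72]=0x2c, sp=0x72
body[0] add  r3, r2, #43 → r3=0xc8
body[1] mov  r1, r4 → r1=0xf0
body[2] add  r0, r0, #29 → r0=0xd3
body[3] mov  r0, #0x72 → r0=0x72
body[4] add  r5, r5, #36 → r5=0x50
epilogue: pop r5=0x2c, sp=0x73
r5 is callee-saved → restored

REG = 0x2c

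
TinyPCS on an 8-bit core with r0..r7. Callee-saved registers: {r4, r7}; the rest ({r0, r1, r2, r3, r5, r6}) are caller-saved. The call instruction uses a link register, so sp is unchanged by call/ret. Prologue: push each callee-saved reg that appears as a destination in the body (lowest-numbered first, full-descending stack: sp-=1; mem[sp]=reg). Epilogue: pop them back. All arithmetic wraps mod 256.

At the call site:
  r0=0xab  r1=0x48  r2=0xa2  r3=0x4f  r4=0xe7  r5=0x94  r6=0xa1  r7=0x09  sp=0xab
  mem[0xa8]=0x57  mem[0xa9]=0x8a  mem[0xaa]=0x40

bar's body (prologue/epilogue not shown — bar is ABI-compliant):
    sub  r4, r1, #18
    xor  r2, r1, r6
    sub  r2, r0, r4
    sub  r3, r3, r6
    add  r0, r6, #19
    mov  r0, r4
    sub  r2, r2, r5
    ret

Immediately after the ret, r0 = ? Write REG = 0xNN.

REG = 0x36

prologue: push r4 -> mem[0xaa]=0xe7, sp=0xaa
body[0] sub  r4, r1, #18 -> r4=0x36
body[1] xor  r2, r1, r6 -> r2=0xe9
body[2] sub  r2, r0, r4 -> r2=0x75
body[3] sub  r3, r3, r6 -> r3=0xae
body[4] add  r0, r6, #19 -> r0=0xb4
body[5] mov  r0, r4 -> r0=0x36
body[6] sub  r2, r2, r5 -> r2=0xe1
epilogue: pop r4=0xe7, sp=0xab
r0 is caller-saved -> body value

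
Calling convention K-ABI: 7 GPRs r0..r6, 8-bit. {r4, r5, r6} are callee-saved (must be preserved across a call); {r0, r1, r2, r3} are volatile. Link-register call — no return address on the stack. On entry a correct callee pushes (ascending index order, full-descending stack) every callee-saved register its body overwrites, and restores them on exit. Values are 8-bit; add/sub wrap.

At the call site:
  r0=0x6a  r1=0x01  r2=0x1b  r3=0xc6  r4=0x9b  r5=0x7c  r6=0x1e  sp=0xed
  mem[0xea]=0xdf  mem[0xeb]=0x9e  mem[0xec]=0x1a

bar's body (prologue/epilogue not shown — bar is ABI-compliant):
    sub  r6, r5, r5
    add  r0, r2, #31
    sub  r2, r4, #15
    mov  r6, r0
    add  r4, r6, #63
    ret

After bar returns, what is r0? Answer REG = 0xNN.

prologue: push r4 → mem[0xec]=0x9b, sp=0xec
prologue: push r6 → mem[0xeb]=0x1e, sp=0xeb
body[0] sub  r6, r5, r5 → r6=0x00
body[1] add  r0, r2, #31 → r0=0x3a
body[2] sub  r2, r4, #15 → r2=0x8c
body[3] mov  r6, r0 → r6=0x3a
body[4] add  r4, r6, #63 → r4=0x79
epilogue: pop r6=0x1e, sp=0xec
epilogue: pop r4=0x9b, sp=0xed
r0 is caller-saved → body value

REG = 0x3a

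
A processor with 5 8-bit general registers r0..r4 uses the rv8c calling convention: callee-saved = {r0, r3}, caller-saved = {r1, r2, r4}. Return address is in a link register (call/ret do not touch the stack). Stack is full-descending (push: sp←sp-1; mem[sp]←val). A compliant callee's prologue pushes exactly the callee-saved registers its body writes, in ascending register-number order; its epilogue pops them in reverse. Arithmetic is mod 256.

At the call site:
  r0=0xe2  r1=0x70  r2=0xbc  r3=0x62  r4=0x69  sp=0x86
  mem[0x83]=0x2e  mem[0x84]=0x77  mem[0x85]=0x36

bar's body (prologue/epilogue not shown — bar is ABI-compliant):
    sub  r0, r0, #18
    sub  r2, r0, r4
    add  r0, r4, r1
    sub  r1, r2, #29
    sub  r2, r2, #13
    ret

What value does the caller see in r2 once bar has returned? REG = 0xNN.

REG = 0x5a

prologue: push r0 -> mem[0x85]=0xe2, sp=0x85
body[0] sub  r0, r0, #18 -> r0=0xd0
body[1] sub  r2, r0, r4 -> r2=0x67
body[2] add  r0, r4, r1 -> r0=0xd9
body[3] sub  r1, r2, #29 -> r1=0x4a
body[4] sub  r2, r2, #13 -> r2=0x5a
epilogue: pop r0=0xe2, sp=0x86
r2 is caller-saved -> body value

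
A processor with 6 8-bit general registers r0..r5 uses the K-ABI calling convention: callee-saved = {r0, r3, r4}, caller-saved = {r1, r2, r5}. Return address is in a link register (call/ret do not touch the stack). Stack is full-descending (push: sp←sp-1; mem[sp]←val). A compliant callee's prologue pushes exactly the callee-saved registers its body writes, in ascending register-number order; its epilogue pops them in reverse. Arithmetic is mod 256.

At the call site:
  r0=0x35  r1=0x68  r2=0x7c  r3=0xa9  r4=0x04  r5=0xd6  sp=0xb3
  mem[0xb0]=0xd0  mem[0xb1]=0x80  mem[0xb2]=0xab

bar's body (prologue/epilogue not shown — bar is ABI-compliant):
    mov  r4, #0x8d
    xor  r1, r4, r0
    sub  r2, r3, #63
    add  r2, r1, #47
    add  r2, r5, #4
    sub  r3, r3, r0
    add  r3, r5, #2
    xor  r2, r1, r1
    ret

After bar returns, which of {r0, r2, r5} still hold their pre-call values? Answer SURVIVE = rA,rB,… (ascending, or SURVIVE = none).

SURVIVE = r0,r5

prologue: push r3 -> mem[0xb2]=0xa9, sp=0xb2
prologue: push r4 -> mem[0xb1]=0x04, sp=0xb1
body[0] mov  r4, #0x8d -> r4=0x8d
body[1] xor  r1, r4, r0 -> r1=0xb8
body[2] sub  r2, r3, #63 -> r2=0x6a
body[3] add  r2, r1, #47 -> r2=0xe7
body[4] add  r2, r5, #4 -> r2=0xda
body[5] sub  r3, r3, r0 -> r3=0x74
body[6] add  r3, r5, #2 -> r3=0xd8
body[7] xor  r2, r1, r1 -> r2=0x00
epilogue: pop r4=0x04, sp=0xb2
epilogue: pop r3=0xa9, sp=0xb3
r0: callee-saved, written=False
r2: caller-saved, written=True
r5: caller-saved, written=False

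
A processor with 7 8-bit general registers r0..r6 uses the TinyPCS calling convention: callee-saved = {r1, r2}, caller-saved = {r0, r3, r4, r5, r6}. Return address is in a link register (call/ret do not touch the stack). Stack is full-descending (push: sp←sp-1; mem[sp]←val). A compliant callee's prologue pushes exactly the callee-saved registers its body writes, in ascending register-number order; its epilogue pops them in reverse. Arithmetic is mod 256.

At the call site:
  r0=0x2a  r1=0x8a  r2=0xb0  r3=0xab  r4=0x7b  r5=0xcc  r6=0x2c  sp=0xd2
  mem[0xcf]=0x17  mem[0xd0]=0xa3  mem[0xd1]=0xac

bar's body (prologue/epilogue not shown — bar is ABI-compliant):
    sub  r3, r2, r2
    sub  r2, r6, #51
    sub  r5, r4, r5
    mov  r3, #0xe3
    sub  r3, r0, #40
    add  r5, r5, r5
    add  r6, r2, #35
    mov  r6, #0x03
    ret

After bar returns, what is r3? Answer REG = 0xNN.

prologue: push r2 → mem[0xd1]=0xb0, sp=0xd1
body[0] sub  r3, r2, r2 → r3=0x00
body[1] sub  r2, r6, #51 → r2=0xf9
body[2] sub  r5, r4, r5 → r5=0xaf
body[3] mov  r3, #0xe3 → r3=0xe3
body[4] sub  r3, r0, #40 → r3=0x02
body[5] add  r5, r5, r5 → r5=0x5e
body[6] add  r6, r2, #35 → r6=0x1c
body[7] mov  r6, #0x03 → r6=0x03
epilogue: pop r2=0xb0, sp=0xd2
r3 is caller-saved → body value

REG = 0x02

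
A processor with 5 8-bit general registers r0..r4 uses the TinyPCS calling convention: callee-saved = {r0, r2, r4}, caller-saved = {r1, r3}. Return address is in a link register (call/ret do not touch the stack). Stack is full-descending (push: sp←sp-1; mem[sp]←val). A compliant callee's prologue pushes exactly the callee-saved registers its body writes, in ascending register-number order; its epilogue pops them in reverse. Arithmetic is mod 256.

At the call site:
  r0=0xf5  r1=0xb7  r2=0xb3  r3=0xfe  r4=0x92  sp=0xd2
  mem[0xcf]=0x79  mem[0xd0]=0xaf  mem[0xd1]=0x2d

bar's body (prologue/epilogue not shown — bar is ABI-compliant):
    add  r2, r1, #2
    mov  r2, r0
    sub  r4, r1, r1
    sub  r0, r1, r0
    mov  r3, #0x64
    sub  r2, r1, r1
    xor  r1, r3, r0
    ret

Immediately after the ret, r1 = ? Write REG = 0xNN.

prologue: push r0 -> mem[0xd1]=0xf5, sp=0xd1
prologue: push r2 -> mem[0xd0]=0xb3, sp=0xd0
prologue: push r4 -> mem[0xcf]=0x92, sp=0xcf
body[0] add  r2, r1, #2 -> r2=0xb9
body[1] mov  r2, r0 -> r2=0xf5
body[2] sub  r4, r1, r1 -> r4=0x00
body[3] sub  r0, r1, r0 -> r0=0xc2
body[4] mov  r3, #0x64 -> r3=0x64
body[5] sub  r2, r1, r1 -> r2=0x00
body[6] xor  r1, r3, r0 -> r1=0xa6
epilogue: pop r4=0x92, sp=0xd0
epilogue: pop r2=0xb3, sp=0xd1
epilogue: pop r0=0xf5, sp=0xd2
r1 is caller-saved -> body value

REG = 0xa6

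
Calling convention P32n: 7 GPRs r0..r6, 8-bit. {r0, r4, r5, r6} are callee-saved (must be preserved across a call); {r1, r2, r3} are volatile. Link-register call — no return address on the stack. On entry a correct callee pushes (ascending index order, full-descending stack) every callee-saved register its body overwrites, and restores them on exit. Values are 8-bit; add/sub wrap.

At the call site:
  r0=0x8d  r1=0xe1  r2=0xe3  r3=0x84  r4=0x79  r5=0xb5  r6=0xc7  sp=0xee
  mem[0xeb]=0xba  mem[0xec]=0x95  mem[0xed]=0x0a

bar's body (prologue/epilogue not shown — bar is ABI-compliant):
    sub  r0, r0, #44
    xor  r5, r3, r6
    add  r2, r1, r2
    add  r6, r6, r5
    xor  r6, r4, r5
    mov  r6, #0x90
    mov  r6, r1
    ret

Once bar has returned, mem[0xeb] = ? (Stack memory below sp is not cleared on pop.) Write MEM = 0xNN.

prologue: push r0 → mem[0xed]=0x8d, sp=0xed
prologue: push r5 → mem[0xec]=0xb5, sp=0xec
prologue: push r6 → mem[0xeb]=0xc7, sp=0xeb
body[0] sub  r0, r0, #44 → r0=0x61
body[1] xor  r5, r3, r6 → r5=0x43
body[2] add  r2, r1, r2 → r2=0xc4
body[3] add  r6, r6, r5 → r6=0x0a
body[4] xor  r6, r4, r5 → r6=0x3a
body[5] mov  r6, #0x90 → r6=0x90
body[6] mov  r6, r1 → r6=0xe1
epilogue: pop r6=0xc7, sp=0xec
epilogue: pop r5=0xb5, sp=0xed
epilogue: pop r0=0x8d, sp=0xee
prologue pushed ['r0', 'r5', 'r6'] at ['0xed', '0xec', '0xeb']

MEM = 0xc7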